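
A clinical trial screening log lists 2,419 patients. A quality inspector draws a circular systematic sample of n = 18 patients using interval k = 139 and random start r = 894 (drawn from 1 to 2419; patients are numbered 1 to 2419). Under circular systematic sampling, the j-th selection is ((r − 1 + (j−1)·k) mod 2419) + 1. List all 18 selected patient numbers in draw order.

894, 1033, 1172, 1311, 1450, 1589, 1728, 1867, 2006, 2145, 2284, 4, 143, 282, 421, 560, 699, 838

Selection 1: 894
Selection 2: 894 + 139 = 1033
Selection 3: 1033 + 139 = 1172
Selection 4: 1172 + 139 = 1311
Selection 5: 1311 + 139 = 1450
Selection 6: 1450 + 139 = 1589
Selection 7: 1589 + 139 = 1728
Selection 8: 1728 + 139 = 1867
Selection 9: 1867 + 139 = 2006
Selection 10: 2006 + 139 = 2145
Selection 11: 2145 + 139 = 2284
Selection 12: 2284 + 139 = 2423 → 2423 − 2419 = 4
Selection 13: 4 + 139 = 143
Selection 14: 143 + 139 = 282
Selection 15: 282 + 139 = 421
Selection 16: 421 + 139 = 560
Selection 17: 560 + 139 = 699
Selection 18: 699 + 139 = 838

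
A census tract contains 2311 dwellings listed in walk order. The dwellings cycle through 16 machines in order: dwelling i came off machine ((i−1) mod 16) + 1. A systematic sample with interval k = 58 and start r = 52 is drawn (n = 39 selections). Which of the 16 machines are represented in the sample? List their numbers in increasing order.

Consecutive selections differ by k = 58, so their machine numbers differ by 58 mod 16 = 10.
gcd(58, 16) = 2, so the sample visits 16/2 = 8 distinct residues mod 16.
Start 52 is machine 4; the machines hit are 2, 4, 6, 8, 10, 12, 14, 16.

2, 4, 6, 8, 10, 12, 14, 16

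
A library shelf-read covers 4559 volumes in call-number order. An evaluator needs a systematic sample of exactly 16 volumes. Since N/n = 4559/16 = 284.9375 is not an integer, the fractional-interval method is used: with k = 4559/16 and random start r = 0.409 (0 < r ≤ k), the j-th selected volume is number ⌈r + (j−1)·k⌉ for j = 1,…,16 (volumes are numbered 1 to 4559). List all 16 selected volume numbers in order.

1, 286, 571, 856, 1141, 1426, 1711, 1995, 2280, 2565, 2850, 3135, 3420, 3705, 3990, 4275

j=1: r + 0k = 0.409 → ⌈·⌉ = 1
j=2: r + 1k = 285.3465 → ⌈·⌉ = 286
j=3: r + 2k = 570.284 → ⌈·⌉ = 571
j=4: r + 3k = 855.2215 → ⌈·⌉ = 856
j=5: r + 4k = 1140.159 → ⌈·⌉ = 1141
j=6: r + 5k = 1425.0965 → ⌈·⌉ = 1426
j=7: r + 6k = 1710.034 → ⌈·⌉ = 1711
j=8: r + 7k = 1994.9715 → ⌈·⌉ = 1995
j=9: r + 8k = 2279.909 → ⌈·⌉ = 2280
j=10: r + 9k = 2564.8465 → ⌈·⌉ = 2565
j=11: r + 10k = 2849.784 → ⌈·⌉ = 2850
j=12: r + 11k = 3134.7215 → ⌈·⌉ = 3135
j=13: r + 12k = 3419.659 → ⌈·⌉ = 3420
j=14: r + 13k = 3704.5965 → ⌈·⌉ = 3705
j=15: r + 14k = 3989.534 → ⌈·⌉ = 3990
j=16: r + 15k = 4274.4715 → ⌈·⌉ = 4275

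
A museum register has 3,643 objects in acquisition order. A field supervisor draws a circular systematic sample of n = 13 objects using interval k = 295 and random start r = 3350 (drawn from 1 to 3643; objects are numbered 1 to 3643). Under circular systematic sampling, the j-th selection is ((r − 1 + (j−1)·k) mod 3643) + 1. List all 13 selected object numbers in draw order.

3350, 2, 297, 592, 887, 1182, 1477, 1772, 2067, 2362, 2657, 2952, 3247

Selection 1: 3350
Selection 2: 3350 + 295 = 3645 → 3645 − 3643 = 2
Selection 3: 2 + 295 = 297
Selection 4: 297 + 295 = 592
Selection 5: 592 + 295 = 887
Selection 6: 887 + 295 = 1182
Selection 7: 1182 + 295 = 1477
Selection 8: 1477 + 295 = 1772
Selection 9: 1772 + 295 = 2067
Selection 10: 2067 + 295 = 2362
Selection 11: 2362 + 295 = 2657
Selection 12: 2657 + 295 = 2952
Selection 13: 2952 + 295 = 3247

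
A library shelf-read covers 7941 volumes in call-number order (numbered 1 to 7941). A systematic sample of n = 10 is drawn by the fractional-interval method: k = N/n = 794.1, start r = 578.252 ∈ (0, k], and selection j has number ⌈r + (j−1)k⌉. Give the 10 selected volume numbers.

579, 1373, 2167, 2961, 3755, 4549, 5343, 6137, 6932, 7726

j=1: r + 0k = 578.252 → ⌈·⌉ = 579
j=2: r + 1k = 1372.352 → ⌈·⌉ = 1373
j=3: r + 2k = 2166.452 → ⌈·⌉ = 2167
j=4: r + 3k = 2960.552 → ⌈·⌉ = 2961
j=5: r + 4k = 3754.652 → ⌈·⌉ = 3755
j=6: r + 5k = 4548.752 → ⌈·⌉ = 4549
j=7: r + 6k = 5342.852 → ⌈·⌉ = 5343
j=8: r + 7k = 6136.952 → ⌈·⌉ = 6137
j=9: r + 8k = 6931.052 → ⌈·⌉ = 6932
j=10: r + 9k = 7725.152 → ⌈·⌉ = 7726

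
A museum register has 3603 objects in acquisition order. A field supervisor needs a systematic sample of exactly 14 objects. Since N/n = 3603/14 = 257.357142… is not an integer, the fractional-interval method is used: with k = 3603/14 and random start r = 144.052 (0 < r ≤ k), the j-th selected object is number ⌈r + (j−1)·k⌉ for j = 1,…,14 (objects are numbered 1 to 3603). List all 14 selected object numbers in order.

145, 402, 659, 917, 1174, 1431, 1689, 1946, 2203, 2461, 2718, 2975, 3233, 3490

j=1: r + 0k = 144.052 → ⌈·⌉ = 145
j=2: r + 1k = 401.409142… → ⌈·⌉ = 402
j=3: r + 2k = 658.766285… → ⌈·⌉ = 659
j=4: r + 3k = 916.123428… → ⌈·⌉ = 917
j=5: r + 4k = 1173.480571… → ⌈·⌉ = 1174
j=6: r + 5k = 1430.837714… → ⌈·⌉ = 1431
j=7: r + 6k = 1688.194857… → ⌈·⌉ = 1689
j=8: r + 7k = 1945.552 → ⌈·⌉ = 1946
j=9: r + 8k = 2202.909142… → ⌈·⌉ = 2203
j=10: r + 9k = 2460.266285… → ⌈·⌉ = 2461
j=11: r + 10k = 2717.623428… → ⌈·⌉ = 2718
j=12: r + 11k = 2974.980571… → ⌈·⌉ = 2975
j=13: r + 12k = 3232.337714… → ⌈·⌉ = 3233
j=14: r + 13k = 3489.694857… → ⌈·⌉ = 3490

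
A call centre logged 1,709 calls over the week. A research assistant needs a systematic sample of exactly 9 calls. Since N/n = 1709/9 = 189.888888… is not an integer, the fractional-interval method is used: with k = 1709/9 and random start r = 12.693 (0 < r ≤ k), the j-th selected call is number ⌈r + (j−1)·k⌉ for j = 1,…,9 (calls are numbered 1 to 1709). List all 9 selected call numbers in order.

j=1: r + 0k = 12.693 → ⌈·⌉ = 13
j=2: r + 1k = 202.581888… → ⌈·⌉ = 203
j=3: r + 2k = 392.470777… → ⌈·⌉ = 393
j=4: r + 3k = 582.359666… → ⌈·⌉ = 583
j=5: r + 4k = 772.248555… → ⌈·⌉ = 773
j=6: r + 5k = 962.137444… → ⌈·⌉ = 963
j=7: r + 6k = 1152.026333… → ⌈·⌉ = 1153
j=8: r + 7k = 1341.915222… → ⌈·⌉ = 1342
j=9: r + 8k = 1531.804111… → ⌈·⌉ = 1532

13, 203, 393, 583, 773, 963, 1153, 1342, 1532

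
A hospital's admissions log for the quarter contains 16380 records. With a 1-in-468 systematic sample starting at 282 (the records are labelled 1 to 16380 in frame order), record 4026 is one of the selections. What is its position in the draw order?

9

k = 468
position = (4026 − 282)/468 + 1 = 3744/468 + 1 = 8 + 1 = 9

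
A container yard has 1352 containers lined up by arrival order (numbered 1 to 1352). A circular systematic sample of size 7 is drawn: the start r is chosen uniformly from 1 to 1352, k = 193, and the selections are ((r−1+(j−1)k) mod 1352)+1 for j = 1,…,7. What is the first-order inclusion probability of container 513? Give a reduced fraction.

7/1352

For each position j, as r ranges over 1…1352 the j-th selection hits every container exactly once, so container 513 is selected for exactly 7 of the 1352 starts.
Inclusion probability = 7/1352.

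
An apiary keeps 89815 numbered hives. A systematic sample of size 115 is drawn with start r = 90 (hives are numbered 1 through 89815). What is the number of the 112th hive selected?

86781

k = 89815/115 = 781
112th selection = r + (112−1)·k = 90 + 111×781 = 90 + 86691 = 86781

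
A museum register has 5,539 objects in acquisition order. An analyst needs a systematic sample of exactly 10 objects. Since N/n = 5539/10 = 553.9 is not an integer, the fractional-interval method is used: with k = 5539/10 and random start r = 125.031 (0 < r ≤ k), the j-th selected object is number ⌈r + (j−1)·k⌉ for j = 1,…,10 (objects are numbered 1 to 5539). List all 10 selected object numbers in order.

126, 679, 1233, 1787, 2341, 2895, 3449, 4003, 4557, 5111

j=1: r + 0k = 125.031 → ⌈·⌉ = 126
j=2: r + 1k = 678.931 → ⌈·⌉ = 679
j=3: r + 2k = 1232.831 → ⌈·⌉ = 1233
j=4: r + 3k = 1786.731 → ⌈·⌉ = 1787
j=5: r + 4k = 2340.631 → ⌈·⌉ = 2341
j=6: r + 5k = 2894.531 → ⌈·⌉ = 2895
j=7: r + 6k = 3448.431 → ⌈·⌉ = 3449
j=8: r + 7k = 4002.331 → ⌈·⌉ = 4003
j=9: r + 8k = 4556.231 → ⌈·⌉ = 4557
j=10: r + 9k = 5110.131 → ⌈·⌉ = 5111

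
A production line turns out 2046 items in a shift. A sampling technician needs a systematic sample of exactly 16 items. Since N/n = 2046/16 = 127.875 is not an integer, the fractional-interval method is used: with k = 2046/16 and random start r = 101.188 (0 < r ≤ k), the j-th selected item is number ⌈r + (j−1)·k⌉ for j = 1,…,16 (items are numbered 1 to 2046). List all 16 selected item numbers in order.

102, 230, 357, 485, 613, 741, 869, 997, 1125, 1253, 1380, 1508, 1636, 1764, 1892, 2020

j=1: r + 0k = 101.188 → ⌈·⌉ = 102
j=2: r + 1k = 229.063 → ⌈·⌉ = 230
j=3: r + 2k = 356.938 → ⌈·⌉ = 357
j=4: r + 3k = 484.813 → ⌈·⌉ = 485
j=5: r + 4k = 612.688 → ⌈·⌉ = 613
j=6: r + 5k = 740.563 → ⌈·⌉ = 741
j=7: r + 6k = 868.438 → ⌈·⌉ = 869
j=8: r + 7k = 996.313 → ⌈·⌉ = 997
j=9: r + 8k = 1124.188 → ⌈·⌉ = 1125
j=10: r + 9k = 1252.063 → ⌈·⌉ = 1253
j=11: r + 10k = 1379.938 → ⌈·⌉ = 1380
j=12: r + 11k = 1507.813 → ⌈·⌉ = 1508
j=13: r + 12k = 1635.688 → ⌈·⌉ = 1636
j=14: r + 13k = 1763.563 → ⌈·⌉ = 1764
j=15: r + 14k = 1891.438 → ⌈·⌉ = 1892
j=16: r + 15k = 2019.313 → ⌈·⌉ = 2020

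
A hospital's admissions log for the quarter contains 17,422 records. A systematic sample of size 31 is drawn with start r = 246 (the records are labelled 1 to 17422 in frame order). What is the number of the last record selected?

17106

k = 17422/31 = 562
31st selection = r + (31−1)·k = 246 + 30×562 = 246 + 16860 = 17106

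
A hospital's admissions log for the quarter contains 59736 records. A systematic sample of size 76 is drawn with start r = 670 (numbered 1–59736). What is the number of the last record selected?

59620

k = 59736/76 = 786
76th selection = r + (76−1)·k = 670 + 75×786 = 670 + 58950 = 59620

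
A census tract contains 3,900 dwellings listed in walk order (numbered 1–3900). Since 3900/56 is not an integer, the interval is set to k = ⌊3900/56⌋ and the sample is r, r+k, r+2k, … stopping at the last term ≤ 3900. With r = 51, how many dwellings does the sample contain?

56

k = ⌊3900/56⌋ = 69
Achieved size = ⌊(3900 − 51)/69⌋ + 1 = ⌊3849/69⌋ + 1 = 55 + 1 = 56
(last selection: 51 + 55×69 = 3846 ≤ 3900; next would be 3915 > 3900)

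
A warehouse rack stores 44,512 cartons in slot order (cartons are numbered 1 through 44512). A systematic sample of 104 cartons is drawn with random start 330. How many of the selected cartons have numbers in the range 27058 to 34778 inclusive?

k = 44512/104 = 428
First selection ≥ 27058: 330 + ⌈(27058−330)/428⌉·428 = 330 + 63×428 = 27294
Last selection ≤ 34778: 330 + ⌊(34778−330)/428⌋·428 = 330 + 80×428 = 34570
Count = 80 − 63 + 1 = 18

18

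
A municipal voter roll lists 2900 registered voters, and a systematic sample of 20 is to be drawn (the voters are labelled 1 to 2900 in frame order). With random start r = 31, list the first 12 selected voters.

31, 176, 321, 466, 611, 756, 901, 1046, 1191, 1336, 1481, 1626

k = N/n = 2900/20 = 145
voter 1: 31
voter 2: 31 + 145 = 176
voter 3: 176 + 145 = 321
voter 4: 321 + 145 = 466
voter 5: 466 + 145 = 611
voter 6: 611 + 145 = 756
voter 7: 756 + 145 = 901
voter 8: 901 + 145 = 1046
voter 9: 1046 + 145 = 1191
voter 10: 1191 + 145 = 1336
voter 11: 1336 + 145 = 1481
voter 12: 1481 + 145 = 1626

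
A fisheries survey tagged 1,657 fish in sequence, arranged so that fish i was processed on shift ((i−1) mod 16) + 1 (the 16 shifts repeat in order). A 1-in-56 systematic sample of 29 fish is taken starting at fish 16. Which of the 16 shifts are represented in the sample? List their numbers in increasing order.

Consecutive selections differ by k = 56, so their shift numbers differ by 56 mod 16 = 8.
gcd(56, 16) = 8, so the sample visits 16/8 = 2 distinct residues mod 16.
Start 16 is shift 16; the shifts hit are 8, 16.

8, 16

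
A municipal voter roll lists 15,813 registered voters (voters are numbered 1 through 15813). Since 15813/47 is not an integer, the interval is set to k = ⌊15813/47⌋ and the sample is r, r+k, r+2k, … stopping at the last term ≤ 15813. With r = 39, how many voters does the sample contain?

k = ⌊15813/47⌋ = 336
Achieved size = ⌊(15813 − 39)/336⌋ + 1 = ⌊15774/336⌋ + 1 = 46 + 1 = 47
(last selection: 39 + 46×336 = 15495 ≤ 15813; next would be 15831 > 15813)

47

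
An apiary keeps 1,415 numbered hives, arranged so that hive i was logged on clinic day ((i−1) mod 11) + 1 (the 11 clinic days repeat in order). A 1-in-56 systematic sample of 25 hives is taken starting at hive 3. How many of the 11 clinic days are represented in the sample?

Consecutive selections differ by k = 56, so their clinic day numbers differ by 56 mod 11 = 1.
gcd(56, 11) = 1, so the sample visits 11/1 = 11 distinct residues mod 11.
Start 3 is clinic day 3; the clinic days hit are 1, 2, 3, 4, 5, 6, 7, 8, 9, 10, 11.

11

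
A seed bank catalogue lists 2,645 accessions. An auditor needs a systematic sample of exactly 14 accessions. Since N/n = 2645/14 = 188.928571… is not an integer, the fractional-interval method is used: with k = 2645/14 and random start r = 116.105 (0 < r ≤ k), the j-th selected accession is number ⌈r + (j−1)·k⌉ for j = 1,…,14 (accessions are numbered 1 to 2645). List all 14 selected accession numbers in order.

j=1: r + 0k = 116.105 → ⌈·⌉ = 117
j=2: r + 1k = 305.033571… → ⌈·⌉ = 306
j=3: r + 2k = 493.962142… → ⌈·⌉ = 494
j=4: r + 3k = 682.890714… → ⌈·⌉ = 683
j=5: r + 4k = 871.819285… → ⌈·⌉ = 872
j=6: r + 5k = 1060.747857… → ⌈·⌉ = 1061
j=7: r + 6k = 1249.676428… → ⌈·⌉ = 1250
j=8: r + 7k = 1438.605 → ⌈·⌉ = 1439
j=9: r + 8k = 1627.533571… → ⌈·⌉ = 1628
j=10: r + 9k = 1816.462142… → ⌈·⌉ = 1817
j=11: r + 10k = 2005.390714… → ⌈·⌉ = 2006
j=12: r + 11k = 2194.319285… → ⌈·⌉ = 2195
j=13: r + 12k = 2383.247857… → ⌈·⌉ = 2384
j=14: r + 13k = 2572.176428… → ⌈·⌉ = 2573

117, 306, 494, 683, 872, 1061, 1250, 1439, 1628, 1817, 2006, 2195, 2384, 2573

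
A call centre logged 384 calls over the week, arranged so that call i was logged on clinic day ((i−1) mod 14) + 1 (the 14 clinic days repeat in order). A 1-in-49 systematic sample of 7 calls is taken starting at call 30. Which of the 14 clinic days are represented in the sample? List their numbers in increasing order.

Consecutive selections differ by k = 49, so their clinic day numbers differ by 49 mod 14 = 7.
gcd(49, 14) = 7, so the sample visits 14/7 = 2 distinct residues mod 14.
Start 30 is clinic day 2; the clinic days hit are 2, 9.

2, 9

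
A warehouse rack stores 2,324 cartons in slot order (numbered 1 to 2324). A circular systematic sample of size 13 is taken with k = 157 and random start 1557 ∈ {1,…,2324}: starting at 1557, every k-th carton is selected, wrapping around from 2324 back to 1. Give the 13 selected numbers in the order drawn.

Selection 1: 1557
Selection 2: 1557 + 157 = 1714
Selection 3: 1714 + 157 = 1871
Selection 4: 1871 + 157 = 2028
Selection 5: 2028 + 157 = 2185
Selection 6: 2185 + 157 = 2342 → 2342 − 2324 = 18
Selection 7: 18 + 157 = 175
Selection 8: 175 + 157 = 332
Selection 9: 332 + 157 = 489
Selection 10: 489 + 157 = 646
Selection 11: 646 + 157 = 803
Selection 12: 803 + 157 = 960
Selection 13: 960 + 157 = 1117

1557, 1714, 1871, 2028, 2185, 18, 175, 332, 489, 646, 803, 960, 1117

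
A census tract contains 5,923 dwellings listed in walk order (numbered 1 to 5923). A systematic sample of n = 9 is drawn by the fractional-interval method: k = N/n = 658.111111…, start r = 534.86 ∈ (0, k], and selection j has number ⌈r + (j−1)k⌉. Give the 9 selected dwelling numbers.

535, 1193, 1852, 2510, 3168, 3826, 4484, 5142, 5800

j=1: r + 0k = 534.86 → ⌈·⌉ = 535
j=2: r + 1k = 1192.971111… → ⌈·⌉ = 1193
j=3: r + 2k = 1851.082222… → ⌈·⌉ = 1852
j=4: r + 3k = 2509.193333… → ⌈·⌉ = 2510
j=5: r + 4k = 3167.304444… → ⌈·⌉ = 3168
j=6: r + 5k = 3825.415555… → ⌈·⌉ = 3826
j=7: r + 6k = 4483.526666… → ⌈·⌉ = 4484
j=8: r + 7k = 5141.637777… → ⌈·⌉ = 5142
j=9: r + 8k = 5799.748888… → ⌈·⌉ = 5800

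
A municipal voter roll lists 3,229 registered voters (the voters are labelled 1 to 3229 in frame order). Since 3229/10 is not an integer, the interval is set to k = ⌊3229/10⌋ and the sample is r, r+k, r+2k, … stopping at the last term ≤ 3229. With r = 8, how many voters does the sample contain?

k = ⌊3229/10⌋ = 322
Achieved size = ⌊(3229 − 8)/322⌋ + 1 = ⌊3221/322⌋ + 1 = 10 + 1 = 11
(last selection: 8 + 10×322 = 3228 ≤ 3229; next would be 3550 > 3229)

11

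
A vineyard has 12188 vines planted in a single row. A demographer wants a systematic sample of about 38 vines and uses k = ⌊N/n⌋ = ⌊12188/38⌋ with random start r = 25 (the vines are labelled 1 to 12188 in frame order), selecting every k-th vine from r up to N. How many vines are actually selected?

k = ⌊12188/38⌋ = 320
Achieved size = ⌊(12188 − 25)/320⌋ + 1 = ⌊12163/320⌋ + 1 = 38 + 1 = 39
(last selection: 25 + 38×320 = 12185 ≤ 12188; next would be 12505 > 12188)

39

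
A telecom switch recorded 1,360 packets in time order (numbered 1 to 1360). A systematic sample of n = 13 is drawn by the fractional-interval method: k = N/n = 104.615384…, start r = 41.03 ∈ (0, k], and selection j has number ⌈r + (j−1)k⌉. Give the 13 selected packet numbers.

42, 146, 251, 355, 460, 565, 669, 774, 878, 983, 1088, 1192, 1297

j=1: r + 0k = 41.03 → ⌈·⌉ = 42
j=2: r + 1k = 145.645384… → ⌈·⌉ = 146
j=3: r + 2k = 250.260769… → ⌈·⌉ = 251
j=4: r + 3k = 354.876153… → ⌈·⌉ = 355
j=5: r + 4k = 459.491538… → ⌈·⌉ = 460
j=6: r + 5k = 564.106923… → ⌈·⌉ = 565
j=7: r + 6k = 668.722307… → ⌈·⌉ = 669
j=8: r + 7k = 773.337692… → ⌈·⌉ = 774
j=9: r + 8k = 877.953076… → ⌈·⌉ = 878
j=10: r + 9k = 982.568461… → ⌈·⌉ = 983
j=11: r + 10k = 1087.183846… → ⌈·⌉ = 1088
j=12: r + 11k = 1191.799230… → ⌈·⌉ = 1192
j=13: r + 12k = 1296.414615… → ⌈·⌉ = 1297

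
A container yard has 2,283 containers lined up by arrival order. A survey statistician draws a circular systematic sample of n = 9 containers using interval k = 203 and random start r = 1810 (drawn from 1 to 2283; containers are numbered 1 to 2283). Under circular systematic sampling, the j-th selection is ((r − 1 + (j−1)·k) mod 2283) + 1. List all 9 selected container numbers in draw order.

1810, 2013, 2216, 136, 339, 542, 745, 948, 1151

Selection 1: 1810
Selection 2: 1810 + 203 = 2013
Selection 3: 2013 + 203 = 2216
Selection 4: 2216 + 203 = 2419 → 2419 − 2283 = 136
Selection 5: 136 + 203 = 339
Selection 6: 339 + 203 = 542
Selection 7: 542 + 203 = 745
Selection 8: 745 + 203 = 948
Selection 9: 948 + 203 = 1151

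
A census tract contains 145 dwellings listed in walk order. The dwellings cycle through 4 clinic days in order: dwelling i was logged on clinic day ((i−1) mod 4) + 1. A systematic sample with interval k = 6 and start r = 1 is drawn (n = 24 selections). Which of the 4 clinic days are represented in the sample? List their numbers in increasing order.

1, 3

Consecutive selections differ by k = 6, so their clinic day numbers differ by 6 mod 4 = 2.
gcd(6, 4) = 2, so the sample visits 4/2 = 2 distinct residues mod 4.
Start 1 is clinic day 1; the clinic days hit are 1, 3.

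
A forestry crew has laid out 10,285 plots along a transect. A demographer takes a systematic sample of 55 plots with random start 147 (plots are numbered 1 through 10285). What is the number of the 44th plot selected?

k = 10285/55 = 187
44th selection = r + (44−1)·k = 147 + 43×187 = 147 + 8041 = 8188

8188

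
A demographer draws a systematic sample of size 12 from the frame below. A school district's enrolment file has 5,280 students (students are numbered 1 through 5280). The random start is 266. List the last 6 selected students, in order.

k = N/n = 5280/12 = 440
7th selection = 266 + 6×440 = 2906
8th: 2906 + 440 = 3346
9th: 3346 + 440 = 3786
10th: 3786 + 440 = 4226
11th: 4226 + 440 = 4666
12th: 4666 + 440 = 5106

2906, 3346, 3786, 4226, 4666, 5106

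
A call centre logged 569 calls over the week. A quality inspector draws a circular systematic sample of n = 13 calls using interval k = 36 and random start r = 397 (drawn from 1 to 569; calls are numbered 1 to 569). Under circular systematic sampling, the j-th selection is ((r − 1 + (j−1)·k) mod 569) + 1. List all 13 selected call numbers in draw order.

397, 433, 469, 505, 541, 8, 44, 80, 116, 152, 188, 224, 260

Selection 1: 397
Selection 2: 397 + 36 = 433
Selection 3: 433 + 36 = 469
Selection 4: 469 + 36 = 505
Selection 5: 505 + 36 = 541
Selection 6: 541 + 36 = 577 → 577 − 569 = 8
Selection 7: 8 + 36 = 44
Selection 8: 44 + 36 = 80
Selection 9: 80 + 36 = 116
Selection 10: 116 + 36 = 152
Selection 11: 152 + 36 = 188
Selection 12: 188 + 36 = 224
Selection 13: 224 + 36 = 260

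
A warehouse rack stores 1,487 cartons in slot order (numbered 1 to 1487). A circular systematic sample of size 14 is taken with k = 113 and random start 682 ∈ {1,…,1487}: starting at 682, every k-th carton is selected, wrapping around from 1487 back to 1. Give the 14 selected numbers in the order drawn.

682, 795, 908, 1021, 1134, 1247, 1360, 1473, 99, 212, 325, 438, 551, 664

Selection 1: 682
Selection 2: 682 + 113 = 795
Selection 3: 795 + 113 = 908
Selection 4: 908 + 113 = 1021
Selection 5: 1021 + 113 = 1134
Selection 6: 1134 + 113 = 1247
Selection 7: 1247 + 113 = 1360
Selection 8: 1360 + 113 = 1473
Selection 9: 1473 + 113 = 1586 → 1586 − 1487 = 99
Selection 10: 99 + 113 = 212
Selection 11: 212 + 113 = 325
Selection 12: 325 + 113 = 438
Selection 13: 438 + 113 = 551
Selection 14: 551 + 113 = 664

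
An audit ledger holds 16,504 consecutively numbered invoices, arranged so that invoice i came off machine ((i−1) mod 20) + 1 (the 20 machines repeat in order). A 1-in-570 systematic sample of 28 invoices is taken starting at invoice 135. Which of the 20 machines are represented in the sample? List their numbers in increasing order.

Consecutive selections differ by k = 570, so their machine numbers differ by 570 mod 20 = 10.
gcd(570, 20) = 10, so the sample visits 20/10 = 2 distinct residues mod 20.
Start 135 is machine 15; the machines hit are 5, 15.

5, 15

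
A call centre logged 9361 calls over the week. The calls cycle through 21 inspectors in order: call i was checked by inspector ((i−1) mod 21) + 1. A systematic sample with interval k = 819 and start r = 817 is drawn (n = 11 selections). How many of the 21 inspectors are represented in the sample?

Consecutive selections differ by k = 819, so their inspector numbers differ by 819 mod 21 = 0.
gcd(819, 21) = 21, so the sample visits 21/21 = 1 distinct residues mod 21.
Start 817 is inspector 19; the inspectors hit are 19.

1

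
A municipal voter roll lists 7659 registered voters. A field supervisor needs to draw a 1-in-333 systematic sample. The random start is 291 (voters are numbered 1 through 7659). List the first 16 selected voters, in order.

voter 1: 291
voter 2: 291 + 333 = 624
voter 3: 624 + 333 = 957
voter 4: 957 + 333 = 1290
voter 5: 1290 + 333 = 1623
voter 6: 1623 + 333 = 1956
voter 7: 1956 + 333 = 2289
voter 8: 2289 + 333 = 2622
voter 9: 2622 + 333 = 2955
voter 10: 2955 + 333 = 3288
voter 11: 3288 + 333 = 3621
voter 12: 3621 + 333 = 3954
voter 13: 3954 + 333 = 4287
voter 14: 4287 + 333 = 4620
voter 15: 4620 + 333 = 4953
voter 16: 4953 + 333 = 5286

291, 624, 957, 1290, 1623, 1956, 2289, 2622, 2955, 3288, 3621, 3954, 4287, 4620, 4953, 5286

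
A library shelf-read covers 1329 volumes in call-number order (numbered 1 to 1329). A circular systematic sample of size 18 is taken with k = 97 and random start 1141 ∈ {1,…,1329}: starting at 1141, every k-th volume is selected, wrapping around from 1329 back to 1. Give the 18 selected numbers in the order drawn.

1141, 1238, 6, 103, 200, 297, 394, 491, 588, 685, 782, 879, 976, 1073, 1170, 1267, 35, 132

Selection 1: 1141
Selection 2: 1141 + 97 = 1238
Selection 3: 1238 + 97 = 1335 → 1335 − 1329 = 6
Selection 4: 6 + 97 = 103
Selection 5: 103 + 97 = 200
Selection 6: 200 + 97 = 297
Selection 7: 297 + 97 = 394
Selection 8: 394 + 97 = 491
Selection 9: 491 + 97 = 588
Selection 10: 588 + 97 = 685
Selection 11: 685 + 97 = 782
Selection 12: 782 + 97 = 879
Selection 13: 879 + 97 = 976
Selection 14: 976 + 97 = 1073
Selection 15: 1073 + 97 = 1170
Selection 16: 1170 + 97 = 1267
Selection 17: 1267 + 97 = 1364 → 1364 − 1329 = 35
Selection 18: 35 + 97 = 132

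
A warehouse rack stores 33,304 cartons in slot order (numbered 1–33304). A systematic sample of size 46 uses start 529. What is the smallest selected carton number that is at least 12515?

12837

k = 33304/46 = 724
Steps past start: ⌈(12515 − 529)/724⌉ = ⌈11986/724⌉ = 17
Selected carton: 529 + 17×724 = 12837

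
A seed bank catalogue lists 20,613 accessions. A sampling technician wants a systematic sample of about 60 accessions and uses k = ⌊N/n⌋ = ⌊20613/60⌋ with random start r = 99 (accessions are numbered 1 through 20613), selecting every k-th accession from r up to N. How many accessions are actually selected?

60

k = ⌊20613/60⌋ = 343
Achieved size = ⌊(20613 − 99)/343⌋ + 1 = ⌊20514/343⌋ + 1 = 59 + 1 = 60
(last selection: 99 + 59×343 = 20336 ≤ 20613; next would be 20679 > 20613)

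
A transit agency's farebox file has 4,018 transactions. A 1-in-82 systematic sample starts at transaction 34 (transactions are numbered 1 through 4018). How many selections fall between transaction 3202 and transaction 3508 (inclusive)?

k = 82
First selection ≥ 3202: 34 + ⌈(3202−34)/82⌉·82 = 34 + 39×82 = 3232
Last selection ≤ 3508: 34 + ⌊(3508−34)/82⌋·82 = 34 + 42×82 = 3478
Count = 42 − 39 + 1 = 4

4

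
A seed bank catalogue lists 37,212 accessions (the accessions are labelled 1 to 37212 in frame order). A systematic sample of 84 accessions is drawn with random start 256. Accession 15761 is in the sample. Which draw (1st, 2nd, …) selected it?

36

k = 37212/84 = 443
position = (15761 − 256)/443 + 1 = 15505/443 + 1 = 35 + 1 = 36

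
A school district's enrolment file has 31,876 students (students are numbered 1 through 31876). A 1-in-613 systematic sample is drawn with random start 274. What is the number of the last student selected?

k = 613
52nd selection = r + (52−1)·k = 274 + 51×613 = 274 + 31263 = 31537

31537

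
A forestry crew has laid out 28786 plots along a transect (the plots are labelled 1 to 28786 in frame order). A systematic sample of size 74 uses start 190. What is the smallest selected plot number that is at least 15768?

k = 28786/74 = 389
Steps past start: ⌈(15768 − 190)/389⌉ = ⌈15578/389⌉ = 41
Selected plot: 190 + 41×389 = 16139

16139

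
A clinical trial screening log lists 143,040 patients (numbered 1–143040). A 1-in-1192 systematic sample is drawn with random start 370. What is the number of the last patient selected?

142218

k = 1192
120th selection = r + (120−1)·k = 370 + 119×1192 = 370 + 141848 = 142218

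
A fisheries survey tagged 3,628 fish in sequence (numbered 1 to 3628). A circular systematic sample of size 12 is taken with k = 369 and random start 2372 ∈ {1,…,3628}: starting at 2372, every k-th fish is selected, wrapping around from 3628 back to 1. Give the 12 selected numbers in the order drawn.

2372, 2741, 3110, 3479, 220, 589, 958, 1327, 1696, 2065, 2434, 2803

Selection 1: 2372
Selection 2: 2372 + 369 = 2741
Selection 3: 2741 + 369 = 3110
Selection 4: 3110 + 369 = 3479
Selection 5: 3479 + 369 = 3848 → 3848 − 3628 = 220
Selection 6: 220 + 369 = 589
Selection 7: 589 + 369 = 958
Selection 8: 958 + 369 = 1327
Selection 9: 1327 + 369 = 1696
Selection 10: 1696 + 369 = 2065
Selection 11: 2065 + 369 = 2434
Selection 12: 2434 + 369 = 2803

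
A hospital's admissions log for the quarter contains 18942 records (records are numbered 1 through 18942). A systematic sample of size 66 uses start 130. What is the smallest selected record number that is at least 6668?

6731

k = 18942/66 = 287
Steps past start: ⌈(6668 − 130)/287⌉ = ⌈6538/287⌉ = 23
Selected record: 130 + 23×287 = 6731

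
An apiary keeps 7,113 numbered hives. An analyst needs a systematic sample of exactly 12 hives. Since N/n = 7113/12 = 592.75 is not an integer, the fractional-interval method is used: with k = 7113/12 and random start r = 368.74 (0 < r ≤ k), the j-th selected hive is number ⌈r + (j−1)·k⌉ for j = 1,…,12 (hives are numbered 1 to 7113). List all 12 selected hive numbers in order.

j=1: r + 0k = 368.74 → ⌈·⌉ = 369
j=2: r + 1k = 961.49 → ⌈·⌉ = 962
j=3: r + 2k = 1554.24 → ⌈·⌉ = 1555
j=4: r + 3k = 2146.99 → ⌈·⌉ = 2147
j=5: r + 4k = 2739.74 → ⌈·⌉ = 2740
j=6: r + 5k = 3332.49 → ⌈·⌉ = 3333
j=7: r + 6k = 3925.24 → ⌈·⌉ = 3926
j=8: r + 7k = 4517.99 → ⌈·⌉ = 4518
j=9: r + 8k = 5110.74 → ⌈·⌉ = 5111
j=10: r + 9k = 5703.49 → ⌈·⌉ = 5704
j=11: r + 10k = 6296.24 → ⌈·⌉ = 6297
j=12: r + 11k = 6888.99 → ⌈·⌉ = 6889

369, 962, 1555, 2147, 2740, 3333, 3926, 4518, 5111, 5704, 6297, 6889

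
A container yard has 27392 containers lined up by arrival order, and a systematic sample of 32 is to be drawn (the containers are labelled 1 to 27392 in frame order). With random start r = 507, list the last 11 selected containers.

18483, 19339, 20195, 21051, 21907, 22763, 23619, 24475, 25331, 26187, 27043

k = N/n = 27392/32 = 856
22nd selection = 507 + 21×856 = 18483
23rd: 18483 + 856 = 19339
24th: 19339 + 856 = 20195
25th: 20195 + 856 = 21051
26th: 21051 + 856 = 21907
27th: 21907 + 856 = 22763
28th: 22763 + 856 = 23619
29th: 23619 + 856 = 24475
30th: 24475 + 856 = 25331
31st: 25331 + 856 = 26187
32nd: 26187 + 856 = 27043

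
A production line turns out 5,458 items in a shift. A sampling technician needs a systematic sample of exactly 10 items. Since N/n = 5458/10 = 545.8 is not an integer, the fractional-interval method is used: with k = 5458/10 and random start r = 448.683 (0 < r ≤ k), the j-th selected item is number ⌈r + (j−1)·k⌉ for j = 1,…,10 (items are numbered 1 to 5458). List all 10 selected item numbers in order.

449, 995, 1541, 2087, 2632, 3178, 3724, 4270, 4816, 5361

j=1: r + 0k = 448.683 → ⌈·⌉ = 449
j=2: r + 1k = 994.483 → ⌈·⌉ = 995
j=3: r + 2k = 1540.283 → ⌈·⌉ = 1541
j=4: r + 3k = 2086.083 → ⌈·⌉ = 2087
j=5: r + 4k = 2631.883 → ⌈·⌉ = 2632
j=6: r + 5k = 3177.683 → ⌈·⌉ = 3178
j=7: r + 6k = 3723.483 → ⌈·⌉ = 3724
j=8: r + 7k = 4269.283 → ⌈·⌉ = 4270
j=9: r + 8k = 4815.083 → ⌈·⌉ = 4816
j=10: r + 9k = 5360.883 → ⌈·⌉ = 5361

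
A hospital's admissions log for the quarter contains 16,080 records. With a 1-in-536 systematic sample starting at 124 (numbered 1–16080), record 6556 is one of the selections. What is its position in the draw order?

13

k = 536
position = (6556 − 124)/536 + 1 = 6432/536 + 1 = 12 + 1 = 13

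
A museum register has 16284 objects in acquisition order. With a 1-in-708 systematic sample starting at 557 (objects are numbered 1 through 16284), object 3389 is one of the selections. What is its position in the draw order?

k = 708
position = (3389 − 557)/708 + 1 = 2832/708 + 1 = 4 + 1 = 5

5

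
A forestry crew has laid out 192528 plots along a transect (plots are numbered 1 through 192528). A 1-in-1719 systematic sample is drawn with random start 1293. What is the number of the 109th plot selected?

k = 1719
109th selection = r + (109−1)·k = 1293 + 108×1719 = 1293 + 185652 = 186945

186945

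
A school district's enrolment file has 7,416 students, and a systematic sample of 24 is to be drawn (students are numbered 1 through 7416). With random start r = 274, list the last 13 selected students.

k = N/n = 7416/24 = 309
12th selection = 274 + 11×309 = 3673
13th: 3673 + 309 = 3982
14th: 3982 + 309 = 4291
15th: 4291 + 309 = 4600
16th: 4600 + 309 = 4909
17th: 4909 + 309 = 5218
18th: 5218 + 309 = 5527
19th: 5527 + 309 = 5836
20th: 5836 + 309 = 6145
21st: 6145 + 309 = 6454
22nd: 6454 + 309 = 6763
23rd: 6763 + 309 = 7072
24th: 7072 + 309 = 7381

3673, 3982, 4291, 4600, 4909, 5218, 5527, 5836, 6145, 6454, 6763, 7072, 7381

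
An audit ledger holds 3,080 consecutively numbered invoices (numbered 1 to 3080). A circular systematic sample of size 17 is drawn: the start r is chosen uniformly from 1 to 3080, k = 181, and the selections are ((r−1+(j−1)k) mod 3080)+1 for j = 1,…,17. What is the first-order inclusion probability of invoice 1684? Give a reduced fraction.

For each position j, as r ranges over 1…3080 the j-th selection hits every invoice exactly once, so invoice 1684 is selected for exactly 17 of the 3080 starts.
Inclusion probability = 17/3080.

17/3080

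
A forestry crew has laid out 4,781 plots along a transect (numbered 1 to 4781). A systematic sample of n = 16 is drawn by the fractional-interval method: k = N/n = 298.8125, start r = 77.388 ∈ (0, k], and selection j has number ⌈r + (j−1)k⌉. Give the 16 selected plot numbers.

78, 377, 676, 974, 1273, 1572, 1871, 2170, 2468, 2767, 3066, 3365, 3664, 3962, 4261, 4560

j=1: r + 0k = 77.388 → ⌈·⌉ = 78
j=2: r + 1k = 376.2005 → ⌈·⌉ = 377
j=3: r + 2k = 675.013 → ⌈·⌉ = 676
j=4: r + 3k = 973.8255 → ⌈·⌉ = 974
j=5: r + 4k = 1272.638 → ⌈·⌉ = 1273
j=6: r + 5k = 1571.4505 → ⌈·⌉ = 1572
j=7: r + 6k = 1870.263 → ⌈·⌉ = 1871
j=8: r + 7k = 2169.0755 → ⌈·⌉ = 2170
j=9: r + 8k = 2467.888 → ⌈·⌉ = 2468
j=10: r + 9k = 2766.7005 → ⌈·⌉ = 2767
j=11: r + 10k = 3065.513 → ⌈·⌉ = 3066
j=12: r + 11k = 3364.3255 → ⌈·⌉ = 3365
j=13: r + 12k = 3663.138 → ⌈·⌉ = 3664
j=14: r + 13k = 3961.9505 → ⌈·⌉ = 3962
j=15: r + 14k = 4260.763 → ⌈·⌉ = 4261
j=16: r + 15k = 4559.5755 → ⌈·⌉ = 4560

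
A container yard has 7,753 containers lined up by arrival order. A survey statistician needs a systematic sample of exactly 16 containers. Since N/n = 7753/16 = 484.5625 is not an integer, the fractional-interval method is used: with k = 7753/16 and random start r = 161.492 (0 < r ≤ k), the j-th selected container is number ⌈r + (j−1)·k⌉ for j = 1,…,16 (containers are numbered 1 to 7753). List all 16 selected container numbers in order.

j=1: r + 0k = 161.492 → ⌈·⌉ = 162
j=2: r + 1k = 646.0545 → ⌈·⌉ = 647
j=3: r + 2k = 1130.617 → ⌈·⌉ = 1131
j=4: r + 3k = 1615.1795 → ⌈·⌉ = 1616
j=5: r + 4k = 2099.742 → ⌈·⌉ = 2100
j=6: r + 5k = 2584.3045 → ⌈·⌉ = 2585
j=7: r + 6k = 3068.867 → ⌈·⌉ = 3069
j=8: r + 7k = 3553.4295 → ⌈·⌉ = 3554
j=9: r + 8k = 4037.992 → ⌈·⌉ = 4038
j=10: r + 9k = 4522.5545 → ⌈·⌉ = 4523
j=11: r + 10k = 5007.117 → ⌈·⌉ = 5008
j=12: r + 11k = 5491.6795 → ⌈·⌉ = 5492
j=13: r + 12k = 5976.242 → ⌈·⌉ = 5977
j=14: r + 13k = 6460.8045 → ⌈·⌉ = 6461
j=15: r + 14k = 6945.367 → ⌈·⌉ = 6946
j=16: r + 15k = 7429.9295 → ⌈·⌉ = 7430

162, 647, 1131, 1616, 2100, 2585, 3069, 3554, 4038, 4523, 5008, 5492, 5977, 6461, 6946, 7430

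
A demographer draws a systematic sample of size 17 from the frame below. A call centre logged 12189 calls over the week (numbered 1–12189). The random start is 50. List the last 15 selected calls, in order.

k = N/n = 12189/17 = 717
3rd selection = 50 + 2×717 = 1484
4th: 1484 + 717 = 2201
5th: 2201 + 717 = 2918
6th: 2918 + 717 = 3635
7th: 3635 + 717 = 4352
8th: 4352 + 717 = 5069
9th: 5069 + 717 = 5786
10th: 5786 + 717 = 6503
11th: 6503 + 717 = 7220
12th: 7220 + 717 = 7937
13th: 7937 + 717 = 8654
14th: 8654 + 717 = 9371
15th: 9371 + 717 = 10088
16th: 10088 + 717 = 10805
17th: 10805 + 717 = 11522

1484, 2201, 2918, 3635, 4352, 5069, 5786, 6503, 7220, 7937, 8654, 9371, 10088, 10805, 11522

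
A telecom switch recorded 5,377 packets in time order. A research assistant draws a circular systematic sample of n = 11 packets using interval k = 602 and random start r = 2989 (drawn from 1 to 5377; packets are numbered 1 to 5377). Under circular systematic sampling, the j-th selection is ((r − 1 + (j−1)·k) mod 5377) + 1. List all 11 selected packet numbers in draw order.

2989, 3591, 4193, 4795, 20, 622, 1224, 1826, 2428, 3030, 3632

Selection 1: 2989
Selection 2: 2989 + 602 = 3591
Selection 3: 3591 + 602 = 4193
Selection 4: 4193 + 602 = 4795
Selection 5: 4795 + 602 = 5397 → 5397 − 5377 = 20
Selection 6: 20 + 602 = 622
Selection 7: 622 + 602 = 1224
Selection 8: 1224 + 602 = 1826
Selection 9: 1826 + 602 = 2428
Selection 10: 2428 + 602 = 3030
Selection 11: 3030 + 602 = 3632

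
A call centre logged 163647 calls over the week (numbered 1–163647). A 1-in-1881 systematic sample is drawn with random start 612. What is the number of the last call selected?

162378

k = 1881
87th selection = r + (87−1)·k = 612 + 86×1881 = 612 + 161766 = 162378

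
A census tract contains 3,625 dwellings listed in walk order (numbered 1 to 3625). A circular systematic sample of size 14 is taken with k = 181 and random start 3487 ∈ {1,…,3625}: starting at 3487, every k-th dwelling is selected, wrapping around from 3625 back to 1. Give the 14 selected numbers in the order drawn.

3487, 43, 224, 405, 586, 767, 948, 1129, 1310, 1491, 1672, 1853, 2034, 2215

Selection 1: 3487
Selection 2: 3487 + 181 = 3668 → 3668 − 3625 = 43
Selection 3: 43 + 181 = 224
Selection 4: 224 + 181 = 405
Selection 5: 405 + 181 = 586
Selection 6: 586 + 181 = 767
Selection 7: 767 + 181 = 948
Selection 8: 948 + 181 = 1129
Selection 9: 1129 + 181 = 1310
Selection 10: 1310 + 181 = 1491
Selection 11: 1491 + 181 = 1672
Selection 12: 1672 + 181 = 1853
Selection 13: 1853 + 181 = 2034
Selection 14: 2034 + 181 = 2215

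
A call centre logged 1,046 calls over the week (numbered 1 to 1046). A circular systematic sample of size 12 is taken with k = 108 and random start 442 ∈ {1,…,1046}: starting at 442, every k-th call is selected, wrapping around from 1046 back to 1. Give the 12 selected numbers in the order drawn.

Selection 1: 442
Selection 2: 442 + 108 = 550
Selection 3: 550 + 108 = 658
Selection 4: 658 + 108 = 766
Selection 5: 766 + 108 = 874
Selection 6: 874 + 108 = 982
Selection 7: 982 + 108 = 1090 → 1090 − 1046 = 44
Selection 8: 44 + 108 = 152
Selection 9: 152 + 108 = 260
Selection 10: 260 + 108 = 368
Selection 11: 368 + 108 = 476
Selection 12: 476 + 108 = 584

442, 550, 658, 766, 874, 982, 44, 152, 260, 368, 476, 584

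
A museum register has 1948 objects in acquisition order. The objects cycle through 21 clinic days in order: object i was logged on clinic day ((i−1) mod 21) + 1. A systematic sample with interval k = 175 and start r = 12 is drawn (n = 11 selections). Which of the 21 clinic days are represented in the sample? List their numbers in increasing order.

5, 12, 19

Consecutive selections differ by k = 175, so their clinic day numbers differ by 175 mod 21 = 7.
gcd(175, 21) = 7, so the sample visits 21/7 = 3 distinct residues mod 21.
Start 12 is clinic day 12; the clinic days hit are 5, 12, 19.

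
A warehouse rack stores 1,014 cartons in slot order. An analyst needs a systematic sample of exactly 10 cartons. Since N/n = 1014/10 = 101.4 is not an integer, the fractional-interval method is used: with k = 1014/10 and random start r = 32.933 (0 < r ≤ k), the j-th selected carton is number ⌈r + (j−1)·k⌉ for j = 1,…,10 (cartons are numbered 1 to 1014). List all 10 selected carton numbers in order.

33, 135, 236, 338, 439, 540, 642, 743, 845, 946

j=1: r + 0k = 32.933 → ⌈·⌉ = 33
j=2: r + 1k = 134.333 → ⌈·⌉ = 135
j=3: r + 2k = 235.733 → ⌈·⌉ = 236
j=4: r + 3k = 337.133 → ⌈·⌉ = 338
j=5: r + 4k = 438.533 → ⌈·⌉ = 439
j=6: r + 5k = 539.933 → ⌈·⌉ = 540
j=7: r + 6k = 641.333 → ⌈·⌉ = 642
j=8: r + 7k = 742.733 → ⌈·⌉ = 743
j=9: r + 8k = 844.133 → ⌈·⌉ = 845
j=10: r + 9k = 945.533 → ⌈·⌉ = 946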